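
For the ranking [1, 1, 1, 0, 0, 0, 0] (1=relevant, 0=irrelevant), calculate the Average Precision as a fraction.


Computing P@k for each relevant position:
Position 1: relevant, P@1 = 1/1 = 1
Position 2: relevant, P@2 = 2/2 = 1
Position 3: relevant, P@3 = 3/3 = 1
Position 4: not relevant
Position 5: not relevant
Position 6: not relevant
Position 7: not relevant
Sum of P@k = 1 + 1 + 1 = 3
AP = 3 / 3 = 1

1


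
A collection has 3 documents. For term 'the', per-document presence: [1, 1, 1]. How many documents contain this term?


Checking each document for 'the':
Doc 1: present
Doc 2: present
Doc 3: present
df = sum of presences = 1 + 1 + 1 = 3

3


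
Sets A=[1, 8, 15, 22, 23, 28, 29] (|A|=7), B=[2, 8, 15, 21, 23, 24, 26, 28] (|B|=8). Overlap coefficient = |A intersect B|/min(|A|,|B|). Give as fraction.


A intersect B = [8, 15, 23, 28]
|A intersect B| = 4
min(|A|, |B|) = min(7, 8) = 7
Overlap = 4 / 7 = 4/7

4/7


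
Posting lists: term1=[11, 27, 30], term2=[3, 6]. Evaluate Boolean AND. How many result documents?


Boolean AND: find intersection of posting lists
term1 docs: [11, 27, 30]
term2 docs: [3, 6]
Intersection: []
|intersection| = 0

0


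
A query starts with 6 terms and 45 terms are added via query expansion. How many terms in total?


Original terms: 6
Expansion terms: 45
Total = 6 + 45 = 51

51


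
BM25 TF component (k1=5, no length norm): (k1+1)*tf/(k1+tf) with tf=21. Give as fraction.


BM25 TF component = (k1+1)*tf / (k1+tf)
k1 = 5, tf = 21
Numerator = (5+1)*21 = 126
Denominator = 5 + 21 = 26
= 126/26 = 63/13

63/13


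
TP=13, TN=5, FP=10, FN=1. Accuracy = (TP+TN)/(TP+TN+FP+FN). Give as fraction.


Accuracy = (TP + TN) / (TP + TN + FP + FN)
TP + TN = 13 + 5 = 18
Total = 13 + 5 + 10 + 1 = 29
Accuracy = 18 / 29 = 18/29

18/29


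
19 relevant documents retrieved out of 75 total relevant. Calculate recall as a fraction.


Recall = retrieved_relevant / total_relevant
= 19 / 75
= 19 / (19 + 56)
= 19/75

19/75


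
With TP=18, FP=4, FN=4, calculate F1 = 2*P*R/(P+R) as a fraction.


F1 = 2 * P * R / (P + R)
P = TP/(TP+FP) = 18/22 = 9/11
R = TP/(TP+FN) = 18/22 = 9/11
2 * P * R = 2 * 9/11 * 9/11 = 162/121
P + R = 9/11 + 9/11 = 18/11
F1 = 162/121 / 18/11 = 9/11

9/11


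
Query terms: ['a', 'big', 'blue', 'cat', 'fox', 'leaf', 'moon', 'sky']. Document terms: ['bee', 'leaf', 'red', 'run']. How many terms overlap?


Query terms: ['a', 'big', 'blue', 'cat', 'fox', 'leaf', 'moon', 'sky']
Document terms: ['bee', 'leaf', 'red', 'run']
Common terms: ['leaf']
Overlap count = 1

1


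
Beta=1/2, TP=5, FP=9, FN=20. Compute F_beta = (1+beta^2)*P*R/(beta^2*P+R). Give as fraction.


P = TP/(TP+FP) = 5/14 = 5/14
R = TP/(TP+FN) = 5/25 = 1/5
beta^2 = 1/2^2 = 1/4
(1 + beta^2) = 5/4
Numerator = (1+beta^2)*P*R = 5/56
Denominator = beta^2*P + R = 5/56 + 1/5 = 81/280
F_beta = 25/81

25/81


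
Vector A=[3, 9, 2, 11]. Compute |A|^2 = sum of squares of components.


|A|^2 = sum of squared components
A[0]^2 = 3^2 = 9
A[1]^2 = 9^2 = 81
A[2]^2 = 2^2 = 4
A[3]^2 = 11^2 = 121
Sum = 9 + 81 + 4 + 121 = 215

215


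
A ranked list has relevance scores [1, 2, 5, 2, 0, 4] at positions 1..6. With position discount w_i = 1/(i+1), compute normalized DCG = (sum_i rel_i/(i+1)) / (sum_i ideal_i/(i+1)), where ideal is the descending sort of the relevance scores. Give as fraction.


Position discount weights w_i = 1/(i+1) for i=1..6:
Weights = [1/2, 1/3, 1/4, 1/5, 1/6, 1/7]
Actual relevance: [1, 2, 5, 2, 0, 4]
DCG = 1/2 + 2/3 + 5/4 + 2/5 + 0/6 + 4/7 = 1423/420
Ideal relevance (sorted desc): [5, 4, 2, 2, 1, 0]
Ideal DCG = 5/2 + 4/3 + 2/4 + 2/5 + 1/6 + 0/7 = 49/10
nDCG = DCG / ideal_DCG = 1423/420 / 49/10 = 1423/2058

1423/2058


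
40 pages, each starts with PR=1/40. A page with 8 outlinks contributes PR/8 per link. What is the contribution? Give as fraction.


Initial PR = 1/40 = 1/40
Outlinks = 8
Contribution per link = PR / outlinks
= 1/40 / 8
= 1/320

1/320


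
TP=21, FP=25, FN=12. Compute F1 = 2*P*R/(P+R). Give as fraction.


F1 = 2 * P * R / (P + R)
P = TP/(TP+FP) = 21/46 = 21/46
R = TP/(TP+FN) = 21/33 = 7/11
2 * P * R = 2 * 21/46 * 7/11 = 147/253
P + R = 21/46 + 7/11 = 553/506
F1 = 147/253 / 553/506 = 42/79

42/79


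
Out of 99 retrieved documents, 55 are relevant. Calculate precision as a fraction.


Precision = relevant_retrieved / total_retrieved
= 55 / 99
= 55 / (55 + 44)
= 5/9

5/9


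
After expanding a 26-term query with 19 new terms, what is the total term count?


Original terms: 26
Expansion terms: 19
Total = 26 + 19 = 45

45


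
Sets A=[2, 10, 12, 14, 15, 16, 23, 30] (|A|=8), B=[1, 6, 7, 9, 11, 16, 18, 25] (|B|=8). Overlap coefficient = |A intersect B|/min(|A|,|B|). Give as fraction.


A intersect B = [16]
|A intersect B| = 1
min(|A|, |B|) = min(8, 8) = 8
Overlap = 1 / 8 = 1/8

1/8


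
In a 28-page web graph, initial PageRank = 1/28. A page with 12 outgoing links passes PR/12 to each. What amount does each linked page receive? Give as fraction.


Initial PR = 1/28 = 1/28
Outlinks = 12
Contribution per link = PR / outlinks
= 1/28 / 12
= 1/336

1/336


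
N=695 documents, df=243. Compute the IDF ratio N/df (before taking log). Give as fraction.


IDF ratio = N / df
= 695 / 243
= 695/243

695/243


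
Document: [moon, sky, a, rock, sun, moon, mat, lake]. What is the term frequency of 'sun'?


Document has 8 words
Scanning for 'sun':
Found at positions: [4]
Count = 1

1


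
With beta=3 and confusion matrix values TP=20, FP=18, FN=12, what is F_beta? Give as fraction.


P = TP/(TP+FP) = 20/38 = 10/19
R = TP/(TP+FN) = 20/32 = 5/8
beta^2 = 3^2 = 9
(1 + beta^2) = 10
Numerator = (1+beta^2)*P*R = 125/38
Denominator = beta^2*P + R = 90/19 + 5/8 = 815/152
F_beta = 100/163

100/163


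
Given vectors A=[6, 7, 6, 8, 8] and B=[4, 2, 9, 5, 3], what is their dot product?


Dot product = sum of element-wise products
A[0]*B[0] = 6*4 = 24
A[1]*B[1] = 7*2 = 14
A[2]*B[2] = 6*9 = 54
A[3]*B[3] = 8*5 = 40
A[4]*B[4] = 8*3 = 24
Sum = 24 + 14 + 54 + 40 + 24 = 156

156


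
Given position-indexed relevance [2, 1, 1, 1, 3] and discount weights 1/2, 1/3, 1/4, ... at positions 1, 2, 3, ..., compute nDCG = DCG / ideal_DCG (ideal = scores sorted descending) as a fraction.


Position discount weights w_i = 1/(i+1) for i=1..5:
Weights = [1/2, 1/3, 1/4, 1/5, 1/6]
Actual relevance: [2, 1, 1, 1, 3]
DCG = 2/2 + 1/3 + 1/4 + 1/5 + 3/6 = 137/60
Ideal relevance (sorted desc): [3, 2, 1, 1, 1]
Ideal DCG = 3/2 + 2/3 + 1/4 + 1/5 + 1/6 = 167/60
nDCG = DCG / ideal_DCG = 137/60 / 167/60 = 137/167

137/167


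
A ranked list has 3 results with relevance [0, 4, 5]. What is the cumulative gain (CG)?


Cumulative Gain = sum of relevance scores
Position 1: rel=0, running sum=0
Position 2: rel=4, running sum=4
Position 3: rel=5, running sum=9
CG = 9

9


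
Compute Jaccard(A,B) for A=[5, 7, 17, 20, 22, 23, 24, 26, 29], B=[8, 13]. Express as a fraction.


A intersect B = []
|A intersect B| = 0
A union B = [5, 7, 8, 13, 17, 20, 22, 23, 24, 26, 29]
|A union B| = 11
Jaccard = 0/11 = 0

0


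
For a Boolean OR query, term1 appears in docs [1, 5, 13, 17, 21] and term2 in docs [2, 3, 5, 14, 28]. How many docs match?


Boolean OR: find union of posting lists
term1 docs: [1, 5, 13, 17, 21]
term2 docs: [2, 3, 5, 14, 28]
Union: [1, 2, 3, 5, 13, 14, 17, 21, 28]
|union| = 9

9


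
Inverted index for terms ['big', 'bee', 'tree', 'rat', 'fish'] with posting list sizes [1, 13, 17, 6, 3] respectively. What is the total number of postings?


Summing posting list sizes:
'big': 1 postings
'bee': 13 postings
'tree': 17 postings
'rat': 6 postings
'fish': 3 postings
Total = 1 + 13 + 17 + 6 + 3 = 40

40


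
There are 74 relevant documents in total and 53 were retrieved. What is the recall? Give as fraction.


Recall = retrieved_relevant / total_relevant
= 53 / 74
= 53 / (53 + 21)
= 53/74

53/74


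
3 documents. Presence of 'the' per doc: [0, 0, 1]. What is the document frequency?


Checking each document for 'the':
Doc 1: absent
Doc 2: absent
Doc 3: present
df = sum of presences = 0 + 0 + 1 = 1

1


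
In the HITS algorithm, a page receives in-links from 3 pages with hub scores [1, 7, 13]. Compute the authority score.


Authority = sum of hub scores of in-linkers
In-link 1: hub score = 1
In-link 2: hub score = 7
In-link 3: hub score = 13
Authority = 1 + 7 + 13 = 21

21


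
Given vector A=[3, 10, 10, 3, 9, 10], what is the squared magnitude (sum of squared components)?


|A|^2 = sum of squared components
A[0]^2 = 3^2 = 9
A[1]^2 = 10^2 = 100
A[2]^2 = 10^2 = 100
A[3]^2 = 3^2 = 9
A[4]^2 = 9^2 = 81
A[5]^2 = 10^2 = 100
Sum = 9 + 100 + 100 + 9 + 81 + 100 = 399

399


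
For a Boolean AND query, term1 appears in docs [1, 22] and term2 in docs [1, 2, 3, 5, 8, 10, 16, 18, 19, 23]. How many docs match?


Boolean AND: find intersection of posting lists
term1 docs: [1, 22]
term2 docs: [1, 2, 3, 5, 8, 10, 16, 18, 19, 23]
Intersection: [1]
|intersection| = 1

1


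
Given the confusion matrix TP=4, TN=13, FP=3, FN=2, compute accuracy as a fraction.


Accuracy = (TP + TN) / (TP + TN + FP + FN)
TP + TN = 4 + 13 = 17
Total = 4 + 13 + 3 + 2 = 22
Accuracy = 17 / 22 = 17/22

17/22


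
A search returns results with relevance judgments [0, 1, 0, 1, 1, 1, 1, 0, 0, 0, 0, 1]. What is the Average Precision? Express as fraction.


Computing P@k for each relevant position:
Position 1: not relevant
Position 2: relevant, P@2 = 1/2 = 1/2
Position 3: not relevant
Position 4: relevant, P@4 = 2/4 = 1/2
Position 5: relevant, P@5 = 3/5 = 3/5
Position 6: relevant, P@6 = 4/6 = 2/3
Position 7: relevant, P@7 = 5/7 = 5/7
Position 8: not relevant
Position 9: not relevant
Position 10: not relevant
Position 11: not relevant
Position 12: relevant, P@12 = 6/12 = 1/2
Sum of P@k = 1/2 + 1/2 + 3/5 + 2/3 + 5/7 + 1/2 = 731/210
AP = 731/210 / 6 = 731/1260

731/1260


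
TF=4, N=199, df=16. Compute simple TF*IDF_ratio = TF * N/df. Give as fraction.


TF * (N/df)
= 4 * (199/16)
= 4 * 199/16
= 199/4

199/4


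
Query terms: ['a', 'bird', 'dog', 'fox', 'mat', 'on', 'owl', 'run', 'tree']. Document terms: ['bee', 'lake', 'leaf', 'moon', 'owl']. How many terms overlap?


Query terms: ['a', 'bird', 'dog', 'fox', 'mat', 'on', 'owl', 'run', 'tree']
Document terms: ['bee', 'lake', 'leaf', 'moon', 'owl']
Common terms: ['owl']
Overlap count = 1

1


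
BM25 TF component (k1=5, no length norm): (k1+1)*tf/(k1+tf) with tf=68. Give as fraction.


BM25 TF component = (k1+1)*tf / (k1+tf)
k1 = 5, tf = 68
Numerator = (5+1)*68 = 408
Denominator = 5 + 68 = 73
= 408/73 = 408/73

408/73


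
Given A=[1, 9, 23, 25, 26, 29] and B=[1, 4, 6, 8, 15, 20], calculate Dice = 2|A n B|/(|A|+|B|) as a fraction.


A intersect B = [1]
|A intersect B| = 1
|A| = 6, |B| = 6
Dice = 2*1 / (6+6)
= 2 / 12 = 1/6

1/6


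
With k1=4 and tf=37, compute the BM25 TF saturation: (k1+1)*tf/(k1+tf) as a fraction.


BM25 TF component = (k1+1)*tf / (k1+tf)
k1 = 4, tf = 37
Numerator = (4+1)*37 = 185
Denominator = 4 + 37 = 41
= 185/41 = 185/41

185/41


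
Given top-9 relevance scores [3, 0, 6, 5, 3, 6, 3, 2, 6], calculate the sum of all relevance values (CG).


Cumulative Gain = sum of relevance scores
Position 1: rel=3, running sum=3
Position 2: rel=0, running sum=3
Position 3: rel=6, running sum=9
Position 4: rel=5, running sum=14
Position 5: rel=3, running sum=17
Position 6: rel=6, running sum=23
Position 7: rel=3, running sum=26
Position 8: rel=2, running sum=28
Position 9: rel=6, running sum=34
CG = 34

34


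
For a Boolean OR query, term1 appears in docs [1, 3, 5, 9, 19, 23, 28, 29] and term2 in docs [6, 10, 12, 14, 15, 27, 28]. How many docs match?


Boolean OR: find union of posting lists
term1 docs: [1, 3, 5, 9, 19, 23, 28, 29]
term2 docs: [6, 10, 12, 14, 15, 27, 28]
Union: [1, 3, 5, 6, 9, 10, 12, 14, 15, 19, 23, 27, 28, 29]
|union| = 14

14


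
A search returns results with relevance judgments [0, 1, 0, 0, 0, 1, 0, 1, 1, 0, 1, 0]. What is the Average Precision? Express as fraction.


Computing P@k for each relevant position:
Position 1: not relevant
Position 2: relevant, P@2 = 1/2 = 1/2
Position 3: not relevant
Position 4: not relevant
Position 5: not relevant
Position 6: relevant, P@6 = 2/6 = 1/3
Position 7: not relevant
Position 8: relevant, P@8 = 3/8 = 3/8
Position 9: relevant, P@9 = 4/9 = 4/9
Position 10: not relevant
Position 11: relevant, P@11 = 5/11 = 5/11
Position 12: not relevant
Sum of P@k = 1/2 + 1/3 + 3/8 + 4/9 + 5/11 = 1669/792
AP = 1669/792 / 5 = 1669/3960

1669/3960


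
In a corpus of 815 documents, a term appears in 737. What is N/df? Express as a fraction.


IDF ratio = N / df
= 815 / 737
= 815/737

815/737


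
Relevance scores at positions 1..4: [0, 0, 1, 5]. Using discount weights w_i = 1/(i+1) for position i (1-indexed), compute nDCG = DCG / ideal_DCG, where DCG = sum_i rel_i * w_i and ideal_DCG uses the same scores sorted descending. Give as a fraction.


Position discount weights w_i = 1/(i+1) for i=1..4:
Weights = [1/2, 1/3, 1/4, 1/5]
Actual relevance: [0, 0, 1, 5]
DCG = 0/2 + 0/3 + 1/4 + 5/5 = 5/4
Ideal relevance (sorted desc): [5, 1, 0, 0]
Ideal DCG = 5/2 + 1/3 + 0/4 + 0/5 = 17/6
nDCG = DCG / ideal_DCG = 5/4 / 17/6 = 15/34

15/34


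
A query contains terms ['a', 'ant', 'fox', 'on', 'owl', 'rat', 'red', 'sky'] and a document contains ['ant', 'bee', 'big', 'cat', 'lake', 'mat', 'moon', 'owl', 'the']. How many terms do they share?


Query terms: ['a', 'ant', 'fox', 'on', 'owl', 'rat', 'red', 'sky']
Document terms: ['ant', 'bee', 'big', 'cat', 'lake', 'mat', 'moon', 'owl', 'the']
Common terms: ['ant', 'owl']
Overlap count = 2

2


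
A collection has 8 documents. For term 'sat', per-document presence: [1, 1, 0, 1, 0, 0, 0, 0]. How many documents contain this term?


Checking each document for 'sat':
Doc 1: present
Doc 2: present
Doc 3: absent
Doc 4: present
Doc 5: absent
Doc 6: absent
Doc 7: absent
Doc 8: absent
df = sum of presences = 1 + 1 + 0 + 1 + 0 + 0 + 0 + 0 = 3

3


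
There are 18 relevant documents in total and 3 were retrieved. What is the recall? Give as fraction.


Recall = retrieved_relevant / total_relevant
= 3 / 18
= 3 / (3 + 15)
= 1/6

1/6


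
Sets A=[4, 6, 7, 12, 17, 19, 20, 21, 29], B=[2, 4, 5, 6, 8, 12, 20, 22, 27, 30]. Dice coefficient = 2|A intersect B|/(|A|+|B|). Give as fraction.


A intersect B = [4, 6, 12, 20]
|A intersect B| = 4
|A| = 9, |B| = 10
Dice = 2*4 / (9+10)
= 8 / 19 = 8/19

8/19


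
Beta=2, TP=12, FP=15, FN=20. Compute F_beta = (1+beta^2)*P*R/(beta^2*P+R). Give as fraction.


P = TP/(TP+FP) = 12/27 = 4/9
R = TP/(TP+FN) = 12/32 = 3/8
beta^2 = 2^2 = 4
(1 + beta^2) = 5
Numerator = (1+beta^2)*P*R = 5/6
Denominator = beta^2*P + R = 16/9 + 3/8 = 155/72
F_beta = 12/31

12/31


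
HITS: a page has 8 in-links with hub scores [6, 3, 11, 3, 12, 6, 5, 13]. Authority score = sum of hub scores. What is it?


Authority = sum of hub scores of in-linkers
In-link 1: hub score = 6
In-link 2: hub score = 3
In-link 3: hub score = 11
In-link 4: hub score = 3
In-link 5: hub score = 12
In-link 6: hub score = 6
In-link 7: hub score = 5
In-link 8: hub score = 13
Authority = 6 + 3 + 11 + 3 + 12 + 6 + 5 + 13 = 59

59


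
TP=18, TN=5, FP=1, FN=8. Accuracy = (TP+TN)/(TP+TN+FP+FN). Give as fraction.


Accuracy = (TP + TN) / (TP + TN + FP + FN)
TP + TN = 18 + 5 = 23
Total = 18 + 5 + 1 + 8 = 32
Accuracy = 23 / 32 = 23/32

23/32


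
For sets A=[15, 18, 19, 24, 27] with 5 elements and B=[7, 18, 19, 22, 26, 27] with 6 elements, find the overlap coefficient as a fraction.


A intersect B = [18, 19, 27]
|A intersect B| = 3
min(|A|, |B|) = min(5, 6) = 5
Overlap = 3 / 5 = 3/5

3/5


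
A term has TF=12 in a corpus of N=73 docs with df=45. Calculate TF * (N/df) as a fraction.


TF * (N/df)
= 12 * (73/45)
= 12 * 73/45
= 292/15

292/15


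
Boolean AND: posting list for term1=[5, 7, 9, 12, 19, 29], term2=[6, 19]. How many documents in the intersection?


Boolean AND: find intersection of posting lists
term1 docs: [5, 7, 9, 12, 19, 29]
term2 docs: [6, 19]
Intersection: [19]
|intersection| = 1

1


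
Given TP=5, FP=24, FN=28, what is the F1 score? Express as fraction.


F1 = 2 * P * R / (P + R)
P = TP/(TP+FP) = 5/29 = 5/29
R = TP/(TP+FN) = 5/33 = 5/33
2 * P * R = 2 * 5/29 * 5/33 = 50/957
P + R = 5/29 + 5/33 = 310/957
F1 = 50/957 / 310/957 = 5/31

5/31


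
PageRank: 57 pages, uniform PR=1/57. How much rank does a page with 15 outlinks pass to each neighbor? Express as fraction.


Initial PR = 1/57 = 1/57
Outlinks = 15
Contribution per link = PR / outlinks
= 1/57 / 15
= 1/855

1/855


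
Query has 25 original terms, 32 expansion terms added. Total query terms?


Original terms: 25
Expansion terms: 32
Total = 25 + 32 = 57

57


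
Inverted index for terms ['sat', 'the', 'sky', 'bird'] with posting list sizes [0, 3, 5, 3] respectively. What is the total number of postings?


Summing posting list sizes:
'sat': 0 postings
'the': 3 postings
'sky': 5 postings
'bird': 3 postings
Total = 0 + 3 + 5 + 3 = 11

11


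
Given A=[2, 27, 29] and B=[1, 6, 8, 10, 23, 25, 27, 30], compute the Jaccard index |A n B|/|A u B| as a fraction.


A intersect B = [27]
|A intersect B| = 1
A union B = [1, 2, 6, 8, 10, 23, 25, 27, 29, 30]
|A union B| = 10
Jaccard = 1/10 = 1/10

1/10


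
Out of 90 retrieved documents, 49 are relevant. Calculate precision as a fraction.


Precision = relevant_retrieved / total_retrieved
= 49 / 90
= 49 / (49 + 41)
= 49/90

49/90


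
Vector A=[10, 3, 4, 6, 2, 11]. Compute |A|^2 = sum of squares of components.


|A|^2 = sum of squared components
A[0]^2 = 10^2 = 100
A[1]^2 = 3^2 = 9
A[2]^2 = 4^2 = 16
A[3]^2 = 6^2 = 36
A[4]^2 = 2^2 = 4
A[5]^2 = 11^2 = 121
Sum = 100 + 9 + 16 + 36 + 4 + 121 = 286

286


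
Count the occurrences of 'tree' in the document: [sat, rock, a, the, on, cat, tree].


Document has 7 words
Scanning for 'tree':
Found at positions: [6]
Count = 1

1


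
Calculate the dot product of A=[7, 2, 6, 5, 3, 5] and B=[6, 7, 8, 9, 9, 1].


Dot product = sum of element-wise products
A[0]*B[0] = 7*6 = 42
A[1]*B[1] = 2*7 = 14
A[2]*B[2] = 6*8 = 48
A[3]*B[3] = 5*9 = 45
A[4]*B[4] = 3*9 = 27
A[5]*B[5] = 5*1 = 5
Sum = 42 + 14 + 48 + 45 + 27 + 5 = 181

181


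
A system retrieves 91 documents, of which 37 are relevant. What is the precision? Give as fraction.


Precision = relevant_retrieved / total_retrieved
= 37 / 91
= 37 / (37 + 54)
= 37/91

37/91


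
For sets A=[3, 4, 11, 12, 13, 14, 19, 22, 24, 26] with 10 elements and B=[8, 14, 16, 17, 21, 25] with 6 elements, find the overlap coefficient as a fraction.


A intersect B = [14]
|A intersect B| = 1
min(|A|, |B|) = min(10, 6) = 6
Overlap = 1 / 6 = 1/6

1/6


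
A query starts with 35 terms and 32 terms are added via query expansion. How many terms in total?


Original terms: 35
Expansion terms: 32
Total = 35 + 32 = 67

67


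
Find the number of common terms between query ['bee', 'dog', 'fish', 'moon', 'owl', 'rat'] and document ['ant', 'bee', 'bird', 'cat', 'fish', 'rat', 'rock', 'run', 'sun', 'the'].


Query terms: ['bee', 'dog', 'fish', 'moon', 'owl', 'rat']
Document terms: ['ant', 'bee', 'bird', 'cat', 'fish', 'rat', 'rock', 'run', 'sun', 'the']
Common terms: ['bee', 'fish', 'rat']
Overlap count = 3

3


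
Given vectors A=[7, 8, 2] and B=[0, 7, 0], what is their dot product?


Dot product = sum of element-wise products
A[0]*B[0] = 7*0 = 0
A[1]*B[1] = 8*7 = 56
A[2]*B[2] = 2*0 = 0
Sum = 0 + 56 + 0 = 56

56


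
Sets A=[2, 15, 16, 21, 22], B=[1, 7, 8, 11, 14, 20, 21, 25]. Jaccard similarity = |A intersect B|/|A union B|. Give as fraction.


A intersect B = [21]
|A intersect B| = 1
A union B = [1, 2, 7, 8, 11, 14, 15, 16, 20, 21, 22, 25]
|A union B| = 12
Jaccard = 1/12 = 1/12

1/12


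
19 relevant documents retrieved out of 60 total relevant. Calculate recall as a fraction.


Recall = retrieved_relevant / total_relevant
= 19 / 60
= 19 / (19 + 41)
= 19/60

19/60


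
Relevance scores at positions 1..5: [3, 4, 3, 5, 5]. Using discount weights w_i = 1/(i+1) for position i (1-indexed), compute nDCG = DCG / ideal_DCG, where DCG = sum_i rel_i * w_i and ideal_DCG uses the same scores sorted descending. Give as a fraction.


Position discount weights w_i = 1/(i+1) for i=1..5:
Weights = [1/2, 1/3, 1/4, 1/5, 1/6]
Actual relevance: [3, 4, 3, 5, 5]
DCG = 3/2 + 4/3 + 3/4 + 5/5 + 5/6 = 65/12
Ideal relevance (sorted desc): [5, 5, 4, 3, 3]
Ideal DCG = 5/2 + 5/3 + 4/4 + 3/5 + 3/6 = 94/15
nDCG = DCG / ideal_DCG = 65/12 / 94/15 = 325/376

325/376


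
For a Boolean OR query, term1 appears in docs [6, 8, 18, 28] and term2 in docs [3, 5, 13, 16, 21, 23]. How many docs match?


Boolean OR: find union of posting lists
term1 docs: [6, 8, 18, 28]
term2 docs: [3, 5, 13, 16, 21, 23]
Union: [3, 5, 6, 8, 13, 16, 18, 21, 23, 28]
|union| = 10

10


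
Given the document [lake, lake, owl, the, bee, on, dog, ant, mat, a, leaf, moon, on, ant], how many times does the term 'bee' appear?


Document has 14 words
Scanning for 'bee':
Found at positions: [4]
Count = 1

1


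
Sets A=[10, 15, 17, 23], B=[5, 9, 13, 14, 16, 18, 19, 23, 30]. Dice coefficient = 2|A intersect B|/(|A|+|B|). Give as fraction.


A intersect B = [23]
|A intersect B| = 1
|A| = 4, |B| = 9
Dice = 2*1 / (4+9)
= 2 / 13 = 2/13

2/13


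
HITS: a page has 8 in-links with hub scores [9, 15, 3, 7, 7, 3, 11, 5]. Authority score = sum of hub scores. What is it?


Authority = sum of hub scores of in-linkers
In-link 1: hub score = 9
In-link 2: hub score = 15
In-link 3: hub score = 3
In-link 4: hub score = 7
In-link 5: hub score = 7
In-link 6: hub score = 3
In-link 7: hub score = 11
In-link 8: hub score = 5
Authority = 9 + 15 + 3 + 7 + 7 + 3 + 11 + 5 = 60

60


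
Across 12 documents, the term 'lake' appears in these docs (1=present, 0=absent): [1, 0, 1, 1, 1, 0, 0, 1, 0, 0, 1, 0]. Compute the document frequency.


Checking each document for 'lake':
Doc 1: present
Doc 2: absent
Doc 3: present
Doc 4: present
Doc 5: present
Doc 6: absent
Doc 7: absent
Doc 8: present
Doc 9: absent
Doc 10: absent
Doc 11: present
Doc 12: absent
df = sum of presences = 1 + 0 + 1 + 1 + 1 + 0 + 0 + 1 + 0 + 0 + 1 + 0 = 6

6


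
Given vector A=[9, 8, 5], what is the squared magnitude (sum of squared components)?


|A|^2 = sum of squared components
A[0]^2 = 9^2 = 81
A[1]^2 = 8^2 = 64
A[2]^2 = 5^2 = 25
Sum = 81 + 64 + 25 = 170

170


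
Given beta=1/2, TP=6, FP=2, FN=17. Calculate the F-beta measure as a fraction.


P = TP/(TP+FP) = 6/8 = 3/4
R = TP/(TP+FN) = 6/23 = 6/23
beta^2 = 1/2^2 = 1/4
(1 + beta^2) = 5/4
Numerator = (1+beta^2)*P*R = 45/184
Denominator = beta^2*P + R = 3/16 + 6/23 = 165/368
F_beta = 6/11

6/11


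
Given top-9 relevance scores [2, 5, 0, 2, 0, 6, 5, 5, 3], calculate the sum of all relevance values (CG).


Cumulative Gain = sum of relevance scores
Position 1: rel=2, running sum=2
Position 2: rel=5, running sum=7
Position 3: rel=0, running sum=7
Position 4: rel=2, running sum=9
Position 5: rel=0, running sum=9
Position 6: rel=6, running sum=15
Position 7: rel=5, running sum=20
Position 8: rel=5, running sum=25
Position 9: rel=3, running sum=28
CG = 28

28


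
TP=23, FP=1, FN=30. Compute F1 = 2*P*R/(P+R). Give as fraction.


F1 = 2 * P * R / (P + R)
P = TP/(TP+FP) = 23/24 = 23/24
R = TP/(TP+FN) = 23/53 = 23/53
2 * P * R = 2 * 23/24 * 23/53 = 529/636
P + R = 23/24 + 23/53 = 1771/1272
F1 = 529/636 / 1771/1272 = 46/77

46/77


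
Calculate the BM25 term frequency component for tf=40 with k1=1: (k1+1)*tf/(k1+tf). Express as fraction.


BM25 TF component = (k1+1)*tf / (k1+tf)
k1 = 1, tf = 40
Numerator = (1+1)*40 = 80
Denominator = 1 + 40 = 41
= 80/41 = 80/41

80/41


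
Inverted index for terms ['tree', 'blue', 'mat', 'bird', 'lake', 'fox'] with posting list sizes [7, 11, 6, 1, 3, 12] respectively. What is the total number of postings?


Summing posting list sizes:
'tree': 7 postings
'blue': 11 postings
'mat': 6 postings
'bird': 1 postings
'lake': 3 postings
'fox': 12 postings
Total = 7 + 11 + 6 + 1 + 3 + 12 = 40

40


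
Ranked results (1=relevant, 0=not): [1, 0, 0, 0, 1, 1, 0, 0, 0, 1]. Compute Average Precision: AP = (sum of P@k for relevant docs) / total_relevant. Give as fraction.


Computing P@k for each relevant position:
Position 1: relevant, P@1 = 1/1 = 1
Position 2: not relevant
Position 3: not relevant
Position 4: not relevant
Position 5: relevant, P@5 = 2/5 = 2/5
Position 6: relevant, P@6 = 3/6 = 1/2
Position 7: not relevant
Position 8: not relevant
Position 9: not relevant
Position 10: relevant, P@10 = 4/10 = 2/5
Sum of P@k = 1 + 2/5 + 1/2 + 2/5 = 23/10
AP = 23/10 / 4 = 23/40

23/40


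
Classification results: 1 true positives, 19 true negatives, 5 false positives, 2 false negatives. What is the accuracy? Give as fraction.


Accuracy = (TP + TN) / (TP + TN + FP + FN)
TP + TN = 1 + 19 = 20
Total = 1 + 19 + 5 + 2 = 27
Accuracy = 20 / 27 = 20/27

20/27


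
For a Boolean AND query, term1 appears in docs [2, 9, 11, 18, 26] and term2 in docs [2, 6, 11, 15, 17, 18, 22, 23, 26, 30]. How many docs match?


Boolean AND: find intersection of posting lists
term1 docs: [2, 9, 11, 18, 26]
term2 docs: [2, 6, 11, 15, 17, 18, 22, 23, 26, 30]
Intersection: [2, 11, 18, 26]
|intersection| = 4

4


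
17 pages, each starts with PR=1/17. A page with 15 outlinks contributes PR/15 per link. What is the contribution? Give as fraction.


Initial PR = 1/17 = 1/17
Outlinks = 15
Contribution per link = PR / outlinks
= 1/17 / 15
= 1/255

1/255


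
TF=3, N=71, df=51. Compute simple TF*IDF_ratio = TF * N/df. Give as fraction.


TF * (N/df)
= 3 * (71/51)
= 3 * 71/51
= 71/17

71/17


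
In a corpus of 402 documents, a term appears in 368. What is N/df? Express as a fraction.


IDF ratio = N / df
= 402 / 368
= 201/184

201/184


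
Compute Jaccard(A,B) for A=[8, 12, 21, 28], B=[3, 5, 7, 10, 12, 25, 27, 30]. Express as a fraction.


A intersect B = [12]
|A intersect B| = 1
A union B = [3, 5, 7, 8, 10, 12, 21, 25, 27, 28, 30]
|A union B| = 11
Jaccard = 1/11 = 1/11

1/11


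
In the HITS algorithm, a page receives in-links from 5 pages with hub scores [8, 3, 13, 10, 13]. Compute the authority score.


Authority = sum of hub scores of in-linkers
In-link 1: hub score = 8
In-link 2: hub score = 3
In-link 3: hub score = 13
In-link 4: hub score = 10
In-link 5: hub score = 13
Authority = 8 + 3 + 13 + 10 + 13 = 47

47


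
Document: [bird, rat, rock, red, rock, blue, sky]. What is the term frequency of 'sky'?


Document has 7 words
Scanning for 'sky':
Found at positions: [6]
Count = 1

1


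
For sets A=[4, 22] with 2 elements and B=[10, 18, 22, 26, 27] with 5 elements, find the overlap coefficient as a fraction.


A intersect B = [22]
|A intersect B| = 1
min(|A|, |B|) = min(2, 5) = 2
Overlap = 1 / 2 = 1/2

1/2


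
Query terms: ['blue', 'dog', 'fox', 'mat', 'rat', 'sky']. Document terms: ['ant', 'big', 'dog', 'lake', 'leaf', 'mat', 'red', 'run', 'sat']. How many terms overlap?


Query terms: ['blue', 'dog', 'fox', 'mat', 'rat', 'sky']
Document terms: ['ant', 'big', 'dog', 'lake', 'leaf', 'mat', 'red', 'run', 'sat']
Common terms: ['dog', 'mat']
Overlap count = 2

2


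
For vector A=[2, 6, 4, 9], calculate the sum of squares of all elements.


|A|^2 = sum of squared components
A[0]^2 = 2^2 = 4
A[1]^2 = 6^2 = 36
A[2]^2 = 4^2 = 16
A[3]^2 = 9^2 = 81
Sum = 4 + 36 + 16 + 81 = 137

137


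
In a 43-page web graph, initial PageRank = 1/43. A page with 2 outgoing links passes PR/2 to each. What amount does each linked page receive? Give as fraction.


Initial PR = 1/43 = 1/43
Outlinks = 2
Contribution per link = PR / outlinks
= 1/43 / 2
= 1/86

1/86


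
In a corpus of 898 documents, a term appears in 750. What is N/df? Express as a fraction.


IDF ratio = N / df
= 898 / 750
= 449/375

449/375


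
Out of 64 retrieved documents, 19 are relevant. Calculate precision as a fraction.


Precision = relevant_retrieved / total_retrieved
= 19 / 64
= 19 / (19 + 45)
= 19/64

19/64


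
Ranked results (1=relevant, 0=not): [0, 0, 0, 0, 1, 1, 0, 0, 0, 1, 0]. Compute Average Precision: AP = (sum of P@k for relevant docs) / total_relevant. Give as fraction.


Computing P@k for each relevant position:
Position 1: not relevant
Position 2: not relevant
Position 3: not relevant
Position 4: not relevant
Position 5: relevant, P@5 = 1/5 = 1/5
Position 6: relevant, P@6 = 2/6 = 1/3
Position 7: not relevant
Position 8: not relevant
Position 9: not relevant
Position 10: relevant, P@10 = 3/10 = 3/10
Position 11: not relevant
Sum of P@k = 1/5 + 1/3 + 3/10 = 5/6
AP = 5/6 / 3 = 5/18

5/18


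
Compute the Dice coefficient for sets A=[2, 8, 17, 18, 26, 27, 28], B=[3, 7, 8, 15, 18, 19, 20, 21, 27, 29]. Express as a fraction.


A intersect B = [8, 18, 27]
|A intersect B| = 3
|A| = 7, |B| = 10
Dice = 2*3 / (7+10)
= 6 / 17 = 6/17

6/17


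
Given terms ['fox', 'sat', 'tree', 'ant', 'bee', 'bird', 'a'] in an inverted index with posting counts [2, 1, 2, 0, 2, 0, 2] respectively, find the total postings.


Summing posting list sizes:
'fox': 2 postings
'sat': 1 postings
'tree': 2 postings
'ant': 0 postings
'bee': 2 postings
'bird': 0 postings
'a': 2 postings
Total = 2 + 1 + 2 + 0 + 2 + 0 + 2 = 9

9


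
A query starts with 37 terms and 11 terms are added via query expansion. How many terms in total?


Original terms: 37
Expansion terms: 11
Total = 37 + 11 = 48

48


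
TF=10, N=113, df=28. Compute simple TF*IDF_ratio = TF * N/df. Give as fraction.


TF * (N/df)
= 10 * (113/28)
= 10 * 113/28
= 565/14

565/14


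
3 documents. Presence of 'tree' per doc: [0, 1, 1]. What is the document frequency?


Checking each document for 'tree':
Doc 1: absent
Doc 2: present
Doc 3: present
df = sum of presences = 0 + 1 + 1 = 2

2


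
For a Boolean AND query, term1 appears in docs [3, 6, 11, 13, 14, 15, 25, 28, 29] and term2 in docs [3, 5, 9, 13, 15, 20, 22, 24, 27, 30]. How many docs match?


Boolean AND: find intersection of posting lists
term1 docs: [3, 6, 11, 13, 14, 15, 25, 28, 29]
term2 docs: [3, 5, 9, 13, 15, 20, 22, 24, 27, 30]
Intersection: [3, 13, 15]
|intersection| = 3

3


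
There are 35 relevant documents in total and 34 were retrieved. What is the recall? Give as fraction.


Recall = retrieved_relevant / total_relevant
= 34 / 35
= 34 / (34 + 1)
= 34/35

34/35


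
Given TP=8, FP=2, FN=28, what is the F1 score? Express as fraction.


F1 = 2 * P * R / (P + R)
P = TP/(TP+FP) = 8/10 = 4/5
R = TP/(TP+FN) = 8/36 = 2/9
2 * P * R = 2 * 4/5 * 2/9 = 16/45
P + R = 4/5 + 2/9 = 46/45
F1 = 16/45 / 46/45 = 8/23

8/23


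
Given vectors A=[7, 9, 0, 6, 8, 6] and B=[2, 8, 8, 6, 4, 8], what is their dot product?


Dot product = sum of element-wise products
A[0]*B[0] = 7*2 = 14
A[1]*B[1] = 9*8 = 72
A[2]*B[2] = 0*8 = 0
A[3]*B[3] = 6*6 = 36
A[4]*B[4] = 8*4 = 32
A[5]*B[5] = 6*8 = 48
Sum = 14 + 72 + 0 + 36 + 32 + 48 = 202

202


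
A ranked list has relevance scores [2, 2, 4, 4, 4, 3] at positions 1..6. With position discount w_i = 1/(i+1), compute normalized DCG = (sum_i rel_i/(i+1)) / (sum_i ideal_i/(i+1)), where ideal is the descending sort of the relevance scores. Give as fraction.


Position discount weights w_i = 1/(i+1) for i=1..6:
Weights = [1/2, 1/3, 1/4, 1/5, 1/6, 1/7]
Actual relevance: [2, 2, 4, 4, 4, 3]
DCG = 2/2 + 2/3 + 4/4 + 4/5 + 4/6 + 3/7 = 479/105
Ideal relevance (sorted desc): [4, 4, 4, 3, 2, 2]
Ideal DCG = 4/2 + 4/3 + 4/4 + 3/5 + 2/6 + 2/7 = 583/105
nDCG = DCG / ideal_DCG = 479/105 / 583/105 = 479/583

479/583


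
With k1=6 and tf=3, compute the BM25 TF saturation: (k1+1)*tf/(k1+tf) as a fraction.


BM25 TF component = (k1+1)*tf / (k1+tf)
k1 = 6, tf = 3
Numerator = (6+1)*3 = 21
Denominator = 6 + 3 = 9
= 21/9 = 7/3

7/3


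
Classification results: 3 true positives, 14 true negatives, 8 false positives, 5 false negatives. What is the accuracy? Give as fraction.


Accuracy = (TP + TN) / (TP + TN + FP + FN)
TP + TN = 3 + 14 = 17
Total = 3 + 14 + 8 + 5 = 30
Accuracy = 17 / 30 = 17/30

17/30


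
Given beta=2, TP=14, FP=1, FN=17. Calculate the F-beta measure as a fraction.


P = TP/(TP+FP) = 14/15 = 14/15
R = TP/(TP+FN) = 14/31 = 14/31
beta^2 = 2^2 = 4
(1 + beta^2) = 5
Numerator = (1+beta^2)*P*R = 196/93
Denominator = beta^2*P + R = 56/15 + 14/31 = 1946/465
F_beta = 70/139

70/139


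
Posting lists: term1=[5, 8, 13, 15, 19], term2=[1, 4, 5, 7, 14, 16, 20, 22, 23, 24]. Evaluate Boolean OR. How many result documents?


Boolean OR: find union of posting lists
term1 docs: [5, 8, 13, 15, 19]
term2 docs: [1, 4, 5, 7, 14, 16, 20, 22, 23, 24]
Union: [1, 4, 5, 7, 8, 13, 14, 15, 16, 19, 20, 22, 23, 24]
|union| = 14

14


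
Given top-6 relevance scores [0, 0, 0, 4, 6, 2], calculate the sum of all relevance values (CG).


Cumulative Gain = sum of relevance scores
Position 1: rel=0, running sum=0
Position 2: rel=0, running sum=0
Position 3: rel=0, running sum=0
Position 4: rel=4, running sum=4
Position 5: rel=6, running sum=10
Position 6: rel=2, running sum=12
CG = 12

12


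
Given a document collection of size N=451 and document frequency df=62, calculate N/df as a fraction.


IDF ratio = N / df
= 451 / 62
= 451/62

451/62


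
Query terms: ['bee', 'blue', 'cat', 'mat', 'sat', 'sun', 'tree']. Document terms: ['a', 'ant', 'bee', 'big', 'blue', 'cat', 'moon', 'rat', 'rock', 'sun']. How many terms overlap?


Query terms: ['bee', 'blue', 'cat', 'mat', 'sat', 'sun', 'tree']
Document terms: ['a', 'ant', 'bee', 'big', 'blue', 'cat', 'moon', 'rat', 'rock', 'sun']
Common terms: ['bee', 'blue', 'cat', 'sun']
Overlap count = 4

4


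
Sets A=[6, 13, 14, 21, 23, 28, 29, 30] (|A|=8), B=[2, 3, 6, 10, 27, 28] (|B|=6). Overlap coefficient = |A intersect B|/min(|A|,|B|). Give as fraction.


A intersect B = [6, 28]
|A intersect B| = 2
min(|A|, |B|) = min(8, 6) = 6
Overlap = 2 / 6 = 1/3

1/3


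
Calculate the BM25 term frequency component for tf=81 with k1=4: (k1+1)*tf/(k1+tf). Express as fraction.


BM25 TF component = (k1+1)*tf / (k1+tf)
k1 = 4, tf = 81
Numerator = (4+1)*81 = 405
Denominator = 4 + 81 = 85
= 405/85 = 81/17

81/17


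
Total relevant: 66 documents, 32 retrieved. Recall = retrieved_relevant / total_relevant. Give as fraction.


Recall = retrieved_relevant / total_relevant
= 32 / 66
= 32 / (32 + 34)
= 16/33

16/33


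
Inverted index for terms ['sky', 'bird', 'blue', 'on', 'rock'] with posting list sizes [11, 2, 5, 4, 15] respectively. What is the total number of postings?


Summing posting list sizes:
'sky': 11 postings
'bird': 2 postings
'blue': 5 postings
'on': 4 postings
'rock': 15 postings
Total = 11 + 2 + 5 + 4 + 15 = 37

37


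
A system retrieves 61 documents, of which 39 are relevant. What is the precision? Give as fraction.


Precision = relevant_retrieved / total_retrieved
= 39 / 61
= 39 / (39 + 22)
= 39/61

39/61


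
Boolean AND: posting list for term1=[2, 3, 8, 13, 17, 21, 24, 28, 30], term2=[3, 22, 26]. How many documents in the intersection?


Boolean AND: find intersection of posting lists
term1 docs: [2, 3, 8, 13, 17, 21, 24, 28, 30]
term2 docs: [3, 22, 26]
Intersection: [3]
|intersection| = 1

1


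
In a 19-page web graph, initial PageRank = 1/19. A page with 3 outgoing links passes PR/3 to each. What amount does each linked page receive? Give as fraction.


Initial PR = 1/19 = 1/19
Outlinks = 3
Contribution per link = PR / outlinks
= 1/19 / 3
= 1/57

1/57


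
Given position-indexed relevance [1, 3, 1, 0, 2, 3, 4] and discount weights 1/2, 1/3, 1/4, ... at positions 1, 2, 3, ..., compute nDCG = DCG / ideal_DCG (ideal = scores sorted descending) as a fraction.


Position discount weights w_i = 1/(i+1) for i=1..7:
Weights = [1/2, 1/3, 1/4, 1/5, 1/6, 1/7, 1/8]
Actual relevance: [1, 3, 1, 0, 2, 3, 4]
DCG = 1/2 + 3/3 + 1/4 + 0/5 + 2/6 + 3/7 + 4/8 = 253/84
Ideal relevance (sorted desc): [4, 3, 3, 2, 1, 1, 0]
Ideal DCG = 4/2 + 3/3 + 3/4 + 2/5 + 1/6 + 1/7 + 0/8 = 1873/420
nDCG = DCG / ideal_DCG = 253/84 / 1873/420 = 1265/1873

1265/1873


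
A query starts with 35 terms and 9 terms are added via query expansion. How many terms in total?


Original terms: 35
Expansion terms: 9
Total = 35 + 9 = 44

44


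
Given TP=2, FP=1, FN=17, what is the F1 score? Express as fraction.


F1 = 2 * P * R / (P + R)
P = TP/(TP+FP) = 2/3 = 2/3
R = TP/(TP+FN) = 2/19 = 2/19
2 * P * R = 2 * 2/3 * 2/19 = 8/57
P + R = 2/3 + 2/19 = 44/57
F1 = 8/57 / 44/57 = 2/11

2/11


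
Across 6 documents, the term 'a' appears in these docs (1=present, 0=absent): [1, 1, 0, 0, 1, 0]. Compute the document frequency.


Checking each document for 'a':
Doc 1: present
Doc 2: present
Doc 3: absent
Doc 4: absent
Doc 5: present
Doc 6: absent
df = sum of presences = 1 + 1 + 0 + 0 + 1 + 0 = 3

3


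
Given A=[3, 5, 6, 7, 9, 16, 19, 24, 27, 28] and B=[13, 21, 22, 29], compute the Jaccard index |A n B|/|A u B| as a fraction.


A intersect B = []
|A intersect B| = 0
A union B = [3, 5, 6, 7, 9, 13, 16, 19, 21, 22, 24, 27, 28, 29]
|A union B| = 14
Jaccard = 0/14 = 0

0


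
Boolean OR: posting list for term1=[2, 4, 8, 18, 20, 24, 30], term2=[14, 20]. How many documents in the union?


Boolean OR: find union of posting lists
term1 docs: [2, 4, 8, 18, 20, 24, 30]
term2 docs: [14, 20]
Union: [2, 4, 8, 14, 18, 20, 24, 30]
|union| = 8

8


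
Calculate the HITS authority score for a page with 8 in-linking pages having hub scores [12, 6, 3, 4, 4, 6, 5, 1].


Authority = sum of hub scores of in-linkers
In-link 1: hub score = 12
In-link 2: hub score = 6
In-link 3: hub score = 3
In-link 4: hub score = 4
In-link 5: hub score = 4
In-link 6: hub score = 6
In-link 7: hub score = 5
In-link 8: hub score = 1
Authority = 12 + 6 + 3 + 4 + 4 + 6 + 5 + 1 = 41

41


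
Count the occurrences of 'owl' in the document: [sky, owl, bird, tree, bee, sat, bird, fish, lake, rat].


Document has 10 words
Scanning for 'owl':
Found at positions: [1]
Count = 1

1


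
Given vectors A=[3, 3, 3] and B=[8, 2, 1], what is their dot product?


Dot product = sum of element-wise products
A[0]*B[0] = 3*8 = 24
A[1]*B[1] = 3*2 = 6
A[2]*B[2] = 3*1 = 3
Sum = 24 + 6 + 3 = 33

33


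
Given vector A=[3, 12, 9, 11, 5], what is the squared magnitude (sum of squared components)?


|A|^2 = sum of squared components
A[0]^2 = 3^2 = 9
A[1]^2 = 12^2 = 144
A[2]^2 = 9^2 = 81
A[3]^2 = 11^2 = 121
A[4]^2 = 5^2 = 25
Sum = 9 + 144 + 81 + 121 + 25 = 380

380


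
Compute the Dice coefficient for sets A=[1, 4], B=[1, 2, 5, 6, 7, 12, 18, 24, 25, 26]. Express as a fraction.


A intersect B = [1]
|A intersect B| = 1
|A| = 2, |B| = 10
Dice = 2*1 / (2+10)
= 2 / 12 = 1/6

1/6


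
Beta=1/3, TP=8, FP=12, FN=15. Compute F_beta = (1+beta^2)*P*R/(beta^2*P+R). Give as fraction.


P = TP/(TP+FP) = 8/20 = 2/5
R = TP/(TP+FN) = 8/23 = 8/23
beta^2 = 1/3^2 = 1/9
(1 + beta^2) = 10/9
Numerator = (1+beta^2)*P*R = 32/207
Denominator = beta^2*P + R = 2/45 + 8/23 = 406/1035
F_beta = 80/203

80/203


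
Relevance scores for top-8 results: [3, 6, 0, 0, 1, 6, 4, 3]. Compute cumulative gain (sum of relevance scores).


Cumulative Gain = sum of relevance scores
Position 1: rel=3, running sum=3
Position 2: rel=6, running sum=9
Position 3: rel=0, running sum=9
Position 4: rel=0, running sum=9
Position 5: rel=1, running sum=10
Position 6: rel=6, running sum=16
Position 7: rel=4, running sum=20
Position 8: rel=3, running sum=23
CG = 23

23


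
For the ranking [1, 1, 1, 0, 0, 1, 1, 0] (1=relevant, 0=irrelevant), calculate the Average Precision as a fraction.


Computing P@k for each relevant position:
Position 1: relevant, P@1 = 1/1 = 1
Position 2: relevant, P@2 = 2/2 = 1
Position 3: relevant, P@3 = 3/3 = 1
Position 4: not relevant
Position 5: not relevant
Position 6: relevant, P@6 = 4/6 = 2/3
Position 7: relevant, P@7 = 5/7 = 5/7
Position 8: not relevant
Sum of P@k = 1 + 1 + 1 + 2/3 + 5/7 = 92/21
AP = 92/21 / 5 = 92/105

92/105
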